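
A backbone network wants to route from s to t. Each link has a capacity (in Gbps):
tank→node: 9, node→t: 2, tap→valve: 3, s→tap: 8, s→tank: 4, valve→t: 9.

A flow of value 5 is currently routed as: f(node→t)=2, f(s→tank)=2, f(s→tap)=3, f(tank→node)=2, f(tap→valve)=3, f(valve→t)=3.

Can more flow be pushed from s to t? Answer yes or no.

Residual reachable from s: {node, s, tank, tap}; t is not reachable.
Saturated cut: tap→valve, node→t with total capacity 5 = current flow value. Flow is maximum.

No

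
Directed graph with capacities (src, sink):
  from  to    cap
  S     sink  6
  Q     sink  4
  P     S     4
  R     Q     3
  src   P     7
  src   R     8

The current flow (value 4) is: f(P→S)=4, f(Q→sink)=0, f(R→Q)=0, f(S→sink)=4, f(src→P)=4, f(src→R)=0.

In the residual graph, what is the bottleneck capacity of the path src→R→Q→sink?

3

Residual capacities along the path: src→R: 8, R→Q: 3, Q→sink: 4.
Minimum is 3.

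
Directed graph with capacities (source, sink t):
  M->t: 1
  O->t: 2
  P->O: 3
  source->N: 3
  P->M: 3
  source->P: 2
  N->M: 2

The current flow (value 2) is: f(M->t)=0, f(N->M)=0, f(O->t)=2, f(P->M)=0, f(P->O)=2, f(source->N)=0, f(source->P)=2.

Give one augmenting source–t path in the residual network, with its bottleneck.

source->N->M->t, bottleneck 1

Residual along source->N->M->t: source->N: 3, N->M: 2, M->t: 1.
Bottleneck = min = 1.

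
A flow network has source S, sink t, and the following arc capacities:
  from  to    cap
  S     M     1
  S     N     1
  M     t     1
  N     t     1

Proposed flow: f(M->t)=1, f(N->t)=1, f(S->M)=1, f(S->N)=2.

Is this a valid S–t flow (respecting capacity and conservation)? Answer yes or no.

Capacity violated on S->N: flow 2 > capacity 1.

No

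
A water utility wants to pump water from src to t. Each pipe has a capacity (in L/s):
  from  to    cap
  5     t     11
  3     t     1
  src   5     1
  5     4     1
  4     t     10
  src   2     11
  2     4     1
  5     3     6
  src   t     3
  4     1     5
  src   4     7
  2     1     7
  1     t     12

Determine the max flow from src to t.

Augment src→t: bottleneck 3. Total 3.
Augment src→5→t: bottleneck 1. Total 4.
Augment src→4→t: bottleneck 7. Total 11.
Augment src→2→4→t: bottleneck 1. Total 12.
Augment src→2→1→t: bottleneck 7. Total 19.
No augmenting path remains in the residual graph.

19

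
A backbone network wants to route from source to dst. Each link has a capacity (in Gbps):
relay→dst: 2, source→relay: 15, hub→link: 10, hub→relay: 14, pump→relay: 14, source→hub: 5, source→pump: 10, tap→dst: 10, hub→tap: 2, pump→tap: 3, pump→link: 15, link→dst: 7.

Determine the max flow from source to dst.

Augment source→relay→dst: bottleneck 2. Total 2.
Augment source→hub→link→dst: bottleneck 5. Total 7.
Augment source→pump→link→dst: bottleneck 2. Total 9.
Augment source→pump→tap→dst: bottleneck 3. Total 12.
Augment source→pump→link→hub→tap→dst: bottleneck 2. Total 14.
No augmenting path remains in the residual graph.

14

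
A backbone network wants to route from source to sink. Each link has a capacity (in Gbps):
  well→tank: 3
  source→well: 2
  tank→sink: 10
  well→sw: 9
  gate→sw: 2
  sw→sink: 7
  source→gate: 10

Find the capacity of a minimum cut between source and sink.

Max flow = 4 (via 2 augmenting paths).
In the residual at optimum, the set reachable from source is {gate, source}.
Cut edges: source→well (cap 2), gate→sw (cap 2). Sum = 4.

4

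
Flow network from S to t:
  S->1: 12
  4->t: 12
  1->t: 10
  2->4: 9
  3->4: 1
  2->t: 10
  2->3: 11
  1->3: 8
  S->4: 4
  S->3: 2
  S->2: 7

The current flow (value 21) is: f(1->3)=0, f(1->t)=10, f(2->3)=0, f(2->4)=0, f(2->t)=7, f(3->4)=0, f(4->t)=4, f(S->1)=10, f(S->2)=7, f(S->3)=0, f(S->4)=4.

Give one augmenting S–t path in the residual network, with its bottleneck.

S->3->4->t, bottleneck 1

Residual along S->3->4->t: S->3: 2, 3->4: 1, 4->t: 8.
Bottleneck = min = 1.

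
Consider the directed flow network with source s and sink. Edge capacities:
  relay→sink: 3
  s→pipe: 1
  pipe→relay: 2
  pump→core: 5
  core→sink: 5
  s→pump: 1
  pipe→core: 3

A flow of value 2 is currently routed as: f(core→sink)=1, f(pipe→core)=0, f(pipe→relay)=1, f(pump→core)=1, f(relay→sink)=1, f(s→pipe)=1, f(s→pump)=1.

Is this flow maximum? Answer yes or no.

Yes

Residual reachable from s: {s}; sink is not reachable.
Saturated cut: s→pipe, s→pump with total capacity 2 = current flow value. Flow is maximum.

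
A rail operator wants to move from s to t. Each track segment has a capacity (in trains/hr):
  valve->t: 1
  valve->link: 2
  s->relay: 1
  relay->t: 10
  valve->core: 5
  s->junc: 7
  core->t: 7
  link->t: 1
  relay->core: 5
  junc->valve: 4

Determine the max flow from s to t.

5

Augment s->relay->t: bottleneck 1. Total 1.
Augment s->junc->valve->t: bottleneck 1. Total 2.
Augment s->junc->valve->link->t: bottleneck 1. Total 3.
Augment s->junc->valve->core->t: bottleneck 2. Total 5.
No augmenting path remains in the residual graph.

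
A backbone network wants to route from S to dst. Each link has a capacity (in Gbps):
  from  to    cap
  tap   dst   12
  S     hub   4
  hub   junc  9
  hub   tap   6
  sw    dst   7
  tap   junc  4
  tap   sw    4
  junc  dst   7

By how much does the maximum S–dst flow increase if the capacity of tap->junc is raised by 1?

Original max flow = 4.
Edge tap->junc does not cross the min cut (source side {S}), so extra capacity there cannot help.
New max flow = 4. Increase = 0.

0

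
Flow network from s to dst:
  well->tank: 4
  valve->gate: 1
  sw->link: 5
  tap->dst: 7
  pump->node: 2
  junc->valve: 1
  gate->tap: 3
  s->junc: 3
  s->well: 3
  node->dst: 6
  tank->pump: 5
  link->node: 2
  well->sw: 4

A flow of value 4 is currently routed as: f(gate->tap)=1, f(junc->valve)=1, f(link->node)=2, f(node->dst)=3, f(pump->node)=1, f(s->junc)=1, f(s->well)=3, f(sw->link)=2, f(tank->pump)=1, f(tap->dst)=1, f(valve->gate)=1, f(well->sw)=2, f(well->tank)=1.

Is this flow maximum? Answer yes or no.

Residual reachable from s: {junc, s}; dst is not reachable.
Saturated cut: junc->valve, s->well with total capacity 4 = current flow value. Flow is maximum.

Yes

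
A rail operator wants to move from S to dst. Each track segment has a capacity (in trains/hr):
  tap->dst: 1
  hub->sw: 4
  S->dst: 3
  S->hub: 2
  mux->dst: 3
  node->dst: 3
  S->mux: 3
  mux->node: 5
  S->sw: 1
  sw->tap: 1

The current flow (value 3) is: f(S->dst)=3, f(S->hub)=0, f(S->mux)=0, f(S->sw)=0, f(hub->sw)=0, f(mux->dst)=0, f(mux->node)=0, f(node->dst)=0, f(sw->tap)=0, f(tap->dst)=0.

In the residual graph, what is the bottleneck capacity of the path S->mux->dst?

Residual capacities along the path: S->mux: 3, mux->dst: 3.
Minimum is 3.

3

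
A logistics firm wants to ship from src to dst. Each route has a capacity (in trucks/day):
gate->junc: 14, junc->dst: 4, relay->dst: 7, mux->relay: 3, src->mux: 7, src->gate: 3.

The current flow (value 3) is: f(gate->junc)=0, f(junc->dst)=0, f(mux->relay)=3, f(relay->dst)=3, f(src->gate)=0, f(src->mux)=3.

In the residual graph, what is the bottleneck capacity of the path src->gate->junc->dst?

3

Residual capacities along the path: src->gate: 3, gate->junc: 14, junc->dst: 4.
Minimum is 3.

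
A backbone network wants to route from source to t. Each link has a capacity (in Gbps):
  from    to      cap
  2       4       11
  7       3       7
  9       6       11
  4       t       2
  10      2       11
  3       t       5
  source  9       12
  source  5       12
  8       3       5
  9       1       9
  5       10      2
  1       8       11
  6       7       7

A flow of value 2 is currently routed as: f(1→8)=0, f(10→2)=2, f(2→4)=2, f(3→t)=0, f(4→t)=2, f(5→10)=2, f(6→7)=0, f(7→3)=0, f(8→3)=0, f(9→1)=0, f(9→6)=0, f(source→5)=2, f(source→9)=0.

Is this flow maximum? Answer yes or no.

Residual path source→9→6→7→3→t has bottleneck 5 > 0.
Pushing 5 along it raises the flow to 7, so the given flow is not maximum.

No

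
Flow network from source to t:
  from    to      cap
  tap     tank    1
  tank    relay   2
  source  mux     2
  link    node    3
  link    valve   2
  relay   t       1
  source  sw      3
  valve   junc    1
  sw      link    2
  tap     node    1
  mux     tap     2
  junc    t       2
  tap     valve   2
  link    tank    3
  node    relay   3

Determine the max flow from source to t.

Augment source->mux->tap->tank->relay->t: bottleneck 1. Total 1.
Augment source->mux->tap->valve->junc->t: bottleneck 1. Total 2.
No augmenting path remains in the residual graph.

2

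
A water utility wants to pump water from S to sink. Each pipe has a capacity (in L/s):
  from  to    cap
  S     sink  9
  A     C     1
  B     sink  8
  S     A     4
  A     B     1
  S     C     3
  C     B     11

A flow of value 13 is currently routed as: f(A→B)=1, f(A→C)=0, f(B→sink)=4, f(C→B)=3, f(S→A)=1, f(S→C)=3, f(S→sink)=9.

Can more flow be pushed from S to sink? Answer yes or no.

Yes

Residual path S→A→C→B→sink has bottleneck 1 > 0.
Pushing 1 along it raises the flow to 14, so the given flow is not maximum.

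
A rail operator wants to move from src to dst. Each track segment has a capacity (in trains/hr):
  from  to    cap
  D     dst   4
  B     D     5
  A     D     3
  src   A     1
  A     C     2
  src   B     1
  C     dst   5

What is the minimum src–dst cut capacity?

2

Max flow = 2 (via 2 augmenting paths).
In the residual at optimum, the set reachable from src is {src}.
Cut edges: src→B (cap 1), src→A (cap 1). Sum = 2.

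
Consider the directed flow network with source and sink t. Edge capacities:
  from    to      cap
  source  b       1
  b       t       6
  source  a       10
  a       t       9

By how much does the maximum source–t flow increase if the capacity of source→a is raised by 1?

0

Original max flow = 10.
Edge source→a does not cross the min cut (source side {a, source}), so extra capacity there cannot help.
New max flow = 10. Increase = 0.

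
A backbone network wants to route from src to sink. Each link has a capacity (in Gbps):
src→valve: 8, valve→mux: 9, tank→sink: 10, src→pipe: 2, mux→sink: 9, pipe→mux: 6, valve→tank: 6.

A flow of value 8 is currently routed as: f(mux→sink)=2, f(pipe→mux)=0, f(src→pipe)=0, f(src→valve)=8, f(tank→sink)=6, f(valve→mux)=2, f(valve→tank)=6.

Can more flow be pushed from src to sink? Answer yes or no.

Yes

Residual path src→pipe→mux→sink has bottleneck 2 > 0.
Pushing 2 along it raises the flow to 10, so the given flow is not maximum.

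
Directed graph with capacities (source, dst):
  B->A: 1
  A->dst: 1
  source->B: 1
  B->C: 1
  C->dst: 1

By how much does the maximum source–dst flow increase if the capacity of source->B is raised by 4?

Original max flow = 1.
After raising cap(source->B), augmenting paths through that edge carry 1 more unit.
New max flow = 2. Increase = 1.

1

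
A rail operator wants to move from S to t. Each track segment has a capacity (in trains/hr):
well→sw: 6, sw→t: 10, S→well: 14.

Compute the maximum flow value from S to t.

Augment S→well→sw→t: bottleneck 6. Total 6.
No augmenting path remains in the residual graph.

6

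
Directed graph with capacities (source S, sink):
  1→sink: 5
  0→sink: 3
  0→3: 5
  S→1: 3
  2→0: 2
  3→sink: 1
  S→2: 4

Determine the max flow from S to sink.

5

Augment S→1→sink: bottleneck 3. Total 3.
Augment S→2→0→sink: bottleneck 2. Total 5.
No augmenting path remains in the residual graph.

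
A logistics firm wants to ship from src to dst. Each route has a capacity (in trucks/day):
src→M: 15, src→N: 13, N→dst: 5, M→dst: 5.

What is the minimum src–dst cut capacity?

10

Max flow = 10 (via 2 augmenting paths).
In the residual at optimum, the set reachable from src is {M, N, src}.
Cut edges: M→dst (cap 5), N→dst (cap 5). Sum = 10.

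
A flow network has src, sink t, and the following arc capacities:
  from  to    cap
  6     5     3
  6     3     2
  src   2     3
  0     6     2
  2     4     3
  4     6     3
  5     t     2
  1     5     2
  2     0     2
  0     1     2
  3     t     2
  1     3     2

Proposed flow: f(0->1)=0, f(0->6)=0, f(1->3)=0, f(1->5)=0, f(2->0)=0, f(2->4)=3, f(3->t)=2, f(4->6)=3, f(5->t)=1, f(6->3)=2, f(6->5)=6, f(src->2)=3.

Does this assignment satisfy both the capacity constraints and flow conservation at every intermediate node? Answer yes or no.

No

Capacity violated on 6->5: flow 6 > capacity 3.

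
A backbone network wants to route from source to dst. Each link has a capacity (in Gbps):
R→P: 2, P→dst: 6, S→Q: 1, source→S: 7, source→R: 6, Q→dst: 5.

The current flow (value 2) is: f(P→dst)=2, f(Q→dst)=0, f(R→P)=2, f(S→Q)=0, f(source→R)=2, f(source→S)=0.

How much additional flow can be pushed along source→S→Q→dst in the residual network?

1

Residual capacities along the path: source→S: 7, S→Q: 1, Q→dst: 5.
Minimum is 1.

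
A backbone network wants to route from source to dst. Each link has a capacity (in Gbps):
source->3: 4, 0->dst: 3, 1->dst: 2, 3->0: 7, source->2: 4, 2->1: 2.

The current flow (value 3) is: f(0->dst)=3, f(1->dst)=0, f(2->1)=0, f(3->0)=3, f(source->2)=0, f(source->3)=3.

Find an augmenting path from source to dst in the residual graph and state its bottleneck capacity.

Residual along source->2->1->dst: source->2: 4, 2->1: 2, 1->dst: 2.
Bottleneck = min = 2.

source->2->1->dst, bottleneck 2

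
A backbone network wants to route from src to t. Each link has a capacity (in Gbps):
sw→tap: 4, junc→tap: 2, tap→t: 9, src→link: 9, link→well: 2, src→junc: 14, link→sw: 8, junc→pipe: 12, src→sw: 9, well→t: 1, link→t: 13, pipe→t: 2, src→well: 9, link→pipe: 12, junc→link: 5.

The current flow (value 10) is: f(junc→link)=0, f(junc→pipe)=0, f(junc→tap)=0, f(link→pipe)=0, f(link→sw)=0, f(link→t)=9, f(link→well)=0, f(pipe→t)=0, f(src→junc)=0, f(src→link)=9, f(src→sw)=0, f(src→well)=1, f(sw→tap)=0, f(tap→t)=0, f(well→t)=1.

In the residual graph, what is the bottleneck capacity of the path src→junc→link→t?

Residual capacities along the path: src→junc: 14, junc→link: 5, link→t: 4.
Minimum is 4.

4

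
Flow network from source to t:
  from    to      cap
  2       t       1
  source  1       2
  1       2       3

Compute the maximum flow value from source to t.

Augment source→1→2→t: bottleneck 1. Total 1.
No augmenting path remains in the residual graph.

1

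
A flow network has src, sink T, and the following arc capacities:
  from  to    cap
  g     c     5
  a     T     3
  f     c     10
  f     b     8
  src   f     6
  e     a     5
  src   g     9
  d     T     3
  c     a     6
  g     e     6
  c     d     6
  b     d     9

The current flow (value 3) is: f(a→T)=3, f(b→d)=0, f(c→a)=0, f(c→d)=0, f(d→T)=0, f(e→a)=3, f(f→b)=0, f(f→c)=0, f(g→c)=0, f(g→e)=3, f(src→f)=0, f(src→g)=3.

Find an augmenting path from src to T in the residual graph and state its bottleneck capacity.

src→g→c→d→T, bottleneck 3

Residual along src→g→c→d→T: src→g: 6, g→c: 5, c→d: 6, d→T: 3.
Bottleneck = min = 3.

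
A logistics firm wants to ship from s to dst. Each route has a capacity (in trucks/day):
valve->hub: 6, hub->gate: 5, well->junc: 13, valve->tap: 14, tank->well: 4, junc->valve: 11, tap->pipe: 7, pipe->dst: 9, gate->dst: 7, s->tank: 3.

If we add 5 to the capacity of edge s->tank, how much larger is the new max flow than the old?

Original max flow = 3.
After raising cap(s->tank), augmenting paths through that edge carry 1 more unit.
New max flow = 4. Increase = 1.

1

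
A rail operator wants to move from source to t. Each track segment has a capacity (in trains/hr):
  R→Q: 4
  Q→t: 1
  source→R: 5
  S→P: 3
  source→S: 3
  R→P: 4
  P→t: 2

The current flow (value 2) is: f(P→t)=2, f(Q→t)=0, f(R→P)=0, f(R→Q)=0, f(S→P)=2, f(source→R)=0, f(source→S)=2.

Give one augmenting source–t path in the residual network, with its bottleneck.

source→R→Q→t, bottleneck 1

Residual along source→R→Q→t: source→R: 5, R→Q: 4, Q→t: 1.
Bottleneck = min = 1.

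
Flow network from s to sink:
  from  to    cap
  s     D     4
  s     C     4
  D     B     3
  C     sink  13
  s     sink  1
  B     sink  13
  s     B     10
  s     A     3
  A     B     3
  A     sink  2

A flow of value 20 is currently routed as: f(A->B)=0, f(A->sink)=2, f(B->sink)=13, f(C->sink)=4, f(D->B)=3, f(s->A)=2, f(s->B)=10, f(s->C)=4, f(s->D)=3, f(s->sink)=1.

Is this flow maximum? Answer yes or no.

Residual reachable from s: {A, B, D, s}; sink is not reachable.
Saturated cut: s->C, s->sink, A->sink, B->sink with total capacity 20 = current flow value. Flow is maximum.

Yes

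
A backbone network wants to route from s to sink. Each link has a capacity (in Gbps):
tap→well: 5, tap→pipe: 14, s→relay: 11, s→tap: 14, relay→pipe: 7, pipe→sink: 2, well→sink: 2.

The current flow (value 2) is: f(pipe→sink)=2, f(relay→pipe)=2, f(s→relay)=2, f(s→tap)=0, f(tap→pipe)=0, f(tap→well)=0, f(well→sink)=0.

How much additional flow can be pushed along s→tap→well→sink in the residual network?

2

Residual capacities along the path: s→tap: 14, tap→well: 5, well→sink: 2.
Minimum is 2.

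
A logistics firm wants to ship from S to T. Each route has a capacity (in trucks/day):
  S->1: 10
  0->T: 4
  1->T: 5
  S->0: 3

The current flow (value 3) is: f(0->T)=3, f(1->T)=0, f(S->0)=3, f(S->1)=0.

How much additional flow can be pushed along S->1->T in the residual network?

Residual capacities along the path: S->1: 10, 1->T: 5.
Minimum is 5.

5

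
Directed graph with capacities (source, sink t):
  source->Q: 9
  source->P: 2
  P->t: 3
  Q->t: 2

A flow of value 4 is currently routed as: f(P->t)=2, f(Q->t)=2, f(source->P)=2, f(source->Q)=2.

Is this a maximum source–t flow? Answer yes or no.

Yes

Residual reachable from source: {Q, source}; t is not reachable.
Saturated cut: source->P, Q->t with total capacity 4 = current flow value. Flow is maximum.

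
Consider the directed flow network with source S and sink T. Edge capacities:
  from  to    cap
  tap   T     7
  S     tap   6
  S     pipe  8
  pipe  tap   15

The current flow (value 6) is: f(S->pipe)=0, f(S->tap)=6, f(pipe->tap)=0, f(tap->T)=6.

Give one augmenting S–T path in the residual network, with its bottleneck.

S->pipe->tap->T, bottleneck 1

Residual along S->pipe->tap->T: S->pipe: 8, pipe->tap: 15, tap->T: 1.
Bottleneck = min = 1.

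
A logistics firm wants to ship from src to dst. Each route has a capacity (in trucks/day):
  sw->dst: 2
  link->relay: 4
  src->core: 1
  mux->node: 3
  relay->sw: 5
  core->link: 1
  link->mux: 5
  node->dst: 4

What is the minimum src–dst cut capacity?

1

Max flow = 1 (via 1 augmenting path).
In the residual at optimum, the set reachable from src is {src}.
Cut edges: src->core (cap 1). Sum = 1.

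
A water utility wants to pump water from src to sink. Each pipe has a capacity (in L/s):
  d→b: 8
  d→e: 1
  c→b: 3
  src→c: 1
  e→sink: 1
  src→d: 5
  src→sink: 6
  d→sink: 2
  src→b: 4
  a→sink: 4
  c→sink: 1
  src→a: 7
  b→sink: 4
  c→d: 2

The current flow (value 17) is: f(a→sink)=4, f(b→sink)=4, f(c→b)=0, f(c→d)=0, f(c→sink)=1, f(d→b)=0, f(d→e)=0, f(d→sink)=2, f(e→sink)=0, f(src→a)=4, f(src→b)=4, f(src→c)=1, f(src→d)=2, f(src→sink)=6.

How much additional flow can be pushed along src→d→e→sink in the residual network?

1

Residual capacities along the path: src→d: 3, d→e: 1, e→sink: 1.
Minimum is 1.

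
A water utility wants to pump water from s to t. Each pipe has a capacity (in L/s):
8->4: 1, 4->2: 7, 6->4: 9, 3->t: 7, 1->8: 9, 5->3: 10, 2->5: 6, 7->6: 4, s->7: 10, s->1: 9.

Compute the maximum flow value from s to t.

Augment s->7->6->4->2->5->3->t: bottleneck 4. Total 4.
Augment s->1->8->4->2->5->3->t: bottleneck 1. Total 5.
No augmenting path remains in the residual graph.

5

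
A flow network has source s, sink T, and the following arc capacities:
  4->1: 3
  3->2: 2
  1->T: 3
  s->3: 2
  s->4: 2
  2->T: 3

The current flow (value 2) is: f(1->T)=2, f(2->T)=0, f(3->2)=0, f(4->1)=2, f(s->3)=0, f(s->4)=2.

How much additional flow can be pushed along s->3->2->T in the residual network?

2

Residual capacities along the path: s->3: 2, 3->2: 2, 2->T: 3.
Minimum is 2.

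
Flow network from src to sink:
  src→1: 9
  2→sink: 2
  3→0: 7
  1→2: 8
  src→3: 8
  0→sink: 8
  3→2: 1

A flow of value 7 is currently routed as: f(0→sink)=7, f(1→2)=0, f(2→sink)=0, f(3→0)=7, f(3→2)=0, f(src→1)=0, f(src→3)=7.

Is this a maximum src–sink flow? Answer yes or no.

Residual path src→3→2→sink has bottleneck 1 > 0.
Pushing 1 along it raises the flow to 8, so the given flow is not maximum.

No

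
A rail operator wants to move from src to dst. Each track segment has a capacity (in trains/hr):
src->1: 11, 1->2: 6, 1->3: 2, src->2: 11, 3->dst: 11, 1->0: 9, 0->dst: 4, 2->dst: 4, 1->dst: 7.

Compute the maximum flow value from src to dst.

Augment src->1->dst: bottleneck 7. Total 7.
Augment src->2->dst: bottleneck 4. Total 11.
Augment src->1->3->dst: bottleneck 2. Total 13.
Augment src->1->0->dst: bottleneck 2. Total 15.
No augmenting path remains in the residual graph.

15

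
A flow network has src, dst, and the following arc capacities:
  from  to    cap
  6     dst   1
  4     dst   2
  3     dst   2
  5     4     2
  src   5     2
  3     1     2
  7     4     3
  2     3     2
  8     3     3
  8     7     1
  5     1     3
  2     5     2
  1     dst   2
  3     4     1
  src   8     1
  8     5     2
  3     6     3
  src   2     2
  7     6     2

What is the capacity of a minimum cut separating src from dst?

5

Max flow = 5 (via 4 augmenting paths).
In the residual at optimum, the set reachable from src is {src}.
Cut edges: src→8 (cap 1), src→2 (cap 2), src→5 (cap 2). Sum = 5.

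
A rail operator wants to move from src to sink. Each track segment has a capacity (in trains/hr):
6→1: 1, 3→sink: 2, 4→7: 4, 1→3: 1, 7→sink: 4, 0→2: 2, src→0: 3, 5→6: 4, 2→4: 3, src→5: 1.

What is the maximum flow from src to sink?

Augment src→0→2→4→7→sink: bottleneck 2. Total 2.
Augment src→5→6→1→3→sink: bottleneck 1. Total 3.
No augmenting path remains in the residual graph.

3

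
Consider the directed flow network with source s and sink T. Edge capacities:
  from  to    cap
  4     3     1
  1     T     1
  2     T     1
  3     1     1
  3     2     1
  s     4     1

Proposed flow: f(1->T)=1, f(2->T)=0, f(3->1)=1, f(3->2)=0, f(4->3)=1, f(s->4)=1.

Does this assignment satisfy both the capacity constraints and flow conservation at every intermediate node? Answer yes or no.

Every edge has 0 ≤ f(e) ≤ cap(e).
At each intermediate node, inflow equals outflow.

Yes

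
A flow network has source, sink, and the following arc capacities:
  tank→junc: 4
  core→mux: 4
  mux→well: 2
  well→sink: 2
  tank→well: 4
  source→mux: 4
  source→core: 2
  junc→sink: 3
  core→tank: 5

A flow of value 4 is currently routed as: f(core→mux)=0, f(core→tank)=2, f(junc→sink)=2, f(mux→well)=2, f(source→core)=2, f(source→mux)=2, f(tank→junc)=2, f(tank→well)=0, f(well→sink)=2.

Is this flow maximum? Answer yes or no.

Residual reachable from source: {mux, source}; sink is not reachable.
Saturated cut: source→core, mux→well with total capacity 4 = current flow value. Flow is maximum.

Yes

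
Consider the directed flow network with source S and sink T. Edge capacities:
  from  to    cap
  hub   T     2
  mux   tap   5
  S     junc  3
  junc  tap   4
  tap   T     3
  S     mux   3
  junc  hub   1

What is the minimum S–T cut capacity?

4

Max flow = 4 (via 3 augmenting paths).
In the residual at optimum, the set reachable from S is {S, junc, mux, tap}.
Cut edges: junc→hub (cap 1), tap→T (cap 3). Sum = 4.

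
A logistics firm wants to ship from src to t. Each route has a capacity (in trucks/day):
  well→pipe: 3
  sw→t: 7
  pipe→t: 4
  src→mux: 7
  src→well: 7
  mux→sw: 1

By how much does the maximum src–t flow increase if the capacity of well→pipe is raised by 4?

1

Original max flow = 4.
After raising cap(well→pipe), augmenting paths through that edge carry 1 more unit.
New max flow = 5. Increase = 1.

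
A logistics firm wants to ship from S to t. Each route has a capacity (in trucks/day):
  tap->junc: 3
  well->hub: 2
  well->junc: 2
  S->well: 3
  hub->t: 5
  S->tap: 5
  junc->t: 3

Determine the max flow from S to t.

5

Augment S->well->hub->t: bottleneck 2. Total 2.
Augment S->well->junc->t: bottleneck 1. Total 3.
Augment S->tap->junc->t: bottleneck 2. Total 5.
No augmenting path remains in the residual graph.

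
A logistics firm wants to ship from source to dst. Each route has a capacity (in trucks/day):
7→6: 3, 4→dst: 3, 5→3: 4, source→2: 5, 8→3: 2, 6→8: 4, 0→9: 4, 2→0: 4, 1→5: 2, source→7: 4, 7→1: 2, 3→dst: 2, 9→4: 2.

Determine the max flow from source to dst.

Augment source→2→0→9→4→dst: bottleneck 2. Total 2.
Augment source→7→6→8→3→dst: bottleneck 2. Total 4.
No augmenting path remains in the residual graph.

4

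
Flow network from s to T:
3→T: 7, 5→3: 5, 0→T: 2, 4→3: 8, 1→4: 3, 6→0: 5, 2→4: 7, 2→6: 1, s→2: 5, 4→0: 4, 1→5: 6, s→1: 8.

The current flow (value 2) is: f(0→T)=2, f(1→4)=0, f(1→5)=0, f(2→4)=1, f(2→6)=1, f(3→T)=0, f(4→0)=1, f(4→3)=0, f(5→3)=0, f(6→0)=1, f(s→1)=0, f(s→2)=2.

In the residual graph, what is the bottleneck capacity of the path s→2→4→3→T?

Residual capacities along the path: s→2: 3, 2→4: 6, 4→3: 8, 3→T: 7.
Minimum is 3.

3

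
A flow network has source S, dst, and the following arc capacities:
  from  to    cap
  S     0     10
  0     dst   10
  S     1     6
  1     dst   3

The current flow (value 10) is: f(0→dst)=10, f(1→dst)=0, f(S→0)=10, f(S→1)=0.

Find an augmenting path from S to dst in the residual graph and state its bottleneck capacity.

Residual along S→1→dst: S→1: 6, 1→dst: 3.
Bottleneck = min = 3.

S→1→dst, bottleneck 3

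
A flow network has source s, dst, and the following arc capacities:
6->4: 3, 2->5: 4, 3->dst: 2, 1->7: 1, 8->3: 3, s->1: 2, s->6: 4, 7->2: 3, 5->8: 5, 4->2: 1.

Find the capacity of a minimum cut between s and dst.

Max flow = 2 (via 2 augmenting paths).
In the residual at optimum, the set reachable from s is {1, 4, 6, s}.
Cut edges: 1->7 (cap 1), 4->2 (cap 1). Sum = 2.

2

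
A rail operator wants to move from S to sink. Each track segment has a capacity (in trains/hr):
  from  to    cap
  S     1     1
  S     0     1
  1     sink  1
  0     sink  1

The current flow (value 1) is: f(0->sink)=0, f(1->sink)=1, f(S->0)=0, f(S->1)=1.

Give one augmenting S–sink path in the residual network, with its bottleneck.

S->0->sink, bottleneck 1

Residual along S->0->sink: S->0: 1, 0->sink: 1.
Bottleneck = min = 1.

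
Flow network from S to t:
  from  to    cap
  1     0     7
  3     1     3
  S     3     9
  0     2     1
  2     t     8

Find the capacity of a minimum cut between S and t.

1

Max flow = 1 (via 1 augmenting path).
In the residual at optimum, the set reachable from S is {0, 1, 3, S}.
Cut edges: 0->2 (cap 1). Sum = 1.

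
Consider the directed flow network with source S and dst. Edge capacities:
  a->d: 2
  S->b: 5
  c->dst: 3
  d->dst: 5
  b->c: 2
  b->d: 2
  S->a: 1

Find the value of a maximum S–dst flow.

5

Augment S->a->d->dst: bottleneck 1. Total 1.
Augment S->b->d->dst: bottleneck 2. Total 3.
Augment S->b->c->dst: bottleneck 2. Total 5.
No augmenting path remains in the residual graph.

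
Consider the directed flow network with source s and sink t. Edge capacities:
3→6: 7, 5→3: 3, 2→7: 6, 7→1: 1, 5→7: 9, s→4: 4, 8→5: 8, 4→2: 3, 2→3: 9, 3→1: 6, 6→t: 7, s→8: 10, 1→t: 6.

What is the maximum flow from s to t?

7

Augment s→4→2→7→1→t: bottleneck 1. Total 1.
Augment s→4→2→3→6→t: bottleneck 2. Total 3.
Augment s→8→5→3→6→t: bottleneck 3. Total 6.
Augment s→8→5→7→2→3→6→t: bottleneck 1. Total 7.
No augmenting path remains in the residual graph.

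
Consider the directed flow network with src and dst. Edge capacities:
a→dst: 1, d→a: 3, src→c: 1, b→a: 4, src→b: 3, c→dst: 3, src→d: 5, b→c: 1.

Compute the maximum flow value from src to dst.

Augment src→c→dst: bottleneck 1. Total 1.
Augment src→d→a→dst: bottleneck 1. Total 2.
Augment src→b→c→dst: bottleneck 1. Total 3.
No augmenting path remains in the residual graph.

3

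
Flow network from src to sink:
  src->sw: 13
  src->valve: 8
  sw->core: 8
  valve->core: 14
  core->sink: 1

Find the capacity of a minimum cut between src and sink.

Max flow = 1 (via 1 augmenting path).
In the residual at optimum, the set reachable from src is {core, src, sw, valve}.
Cut edges: core->sink (cap 1). Sum = 1.

1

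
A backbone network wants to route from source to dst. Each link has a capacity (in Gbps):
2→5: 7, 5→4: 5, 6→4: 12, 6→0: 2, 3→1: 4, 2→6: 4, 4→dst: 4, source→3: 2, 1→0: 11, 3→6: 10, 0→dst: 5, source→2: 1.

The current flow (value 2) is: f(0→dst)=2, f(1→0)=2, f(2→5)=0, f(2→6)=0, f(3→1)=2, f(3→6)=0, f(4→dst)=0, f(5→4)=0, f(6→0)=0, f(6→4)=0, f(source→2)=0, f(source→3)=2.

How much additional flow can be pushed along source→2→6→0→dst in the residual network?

Residual capacities along the path: source→2: 1, 2→6: 4, 6→0: 2, 0→dst: 3.
Minimum is 1.

1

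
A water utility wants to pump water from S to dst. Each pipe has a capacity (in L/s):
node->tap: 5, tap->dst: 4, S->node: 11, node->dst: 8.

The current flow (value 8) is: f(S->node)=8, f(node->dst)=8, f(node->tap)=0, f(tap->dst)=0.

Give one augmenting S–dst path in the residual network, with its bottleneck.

Residual along S->node->tap->dst: S->node: 3, node->tap: 5, tap->dst: 4.
Bottleneck = min = 3.

S->node->tap->dst, bottleneck 3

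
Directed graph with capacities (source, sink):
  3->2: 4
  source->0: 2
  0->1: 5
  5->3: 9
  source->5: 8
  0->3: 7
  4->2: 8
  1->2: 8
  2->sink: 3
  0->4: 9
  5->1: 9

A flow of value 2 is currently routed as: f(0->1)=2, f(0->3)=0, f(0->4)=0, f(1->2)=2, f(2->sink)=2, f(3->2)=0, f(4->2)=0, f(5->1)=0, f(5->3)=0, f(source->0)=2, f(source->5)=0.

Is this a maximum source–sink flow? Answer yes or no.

No

Residual path source->5->3->2->sink has bottleneck 1 > 0.
Pushing 1 along it raises the flow to 3, so the given flow is not maximum.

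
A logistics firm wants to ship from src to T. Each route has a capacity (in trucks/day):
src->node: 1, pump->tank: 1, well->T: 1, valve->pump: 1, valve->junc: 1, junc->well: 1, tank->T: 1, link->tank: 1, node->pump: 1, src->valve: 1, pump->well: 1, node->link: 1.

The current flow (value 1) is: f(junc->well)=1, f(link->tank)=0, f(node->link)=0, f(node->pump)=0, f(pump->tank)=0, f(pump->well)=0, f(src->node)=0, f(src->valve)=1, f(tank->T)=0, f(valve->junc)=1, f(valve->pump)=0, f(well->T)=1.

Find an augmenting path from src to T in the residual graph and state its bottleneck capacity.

src->node->pump->tank->T, bottleneck 1

Residual along src->node->pump->tank->T: src->node: 1, node->pump: 1, pump->tank: 1, tank->T: 1.
Bottleneck = min = 1.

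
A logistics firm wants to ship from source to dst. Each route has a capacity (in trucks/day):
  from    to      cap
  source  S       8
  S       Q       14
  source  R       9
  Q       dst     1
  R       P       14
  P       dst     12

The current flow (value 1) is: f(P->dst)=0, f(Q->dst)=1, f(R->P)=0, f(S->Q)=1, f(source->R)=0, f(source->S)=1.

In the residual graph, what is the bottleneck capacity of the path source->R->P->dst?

Residual capacities along the path: source->R: 9, R->P: 14, P->dst: 12.
Minimum is 9.

9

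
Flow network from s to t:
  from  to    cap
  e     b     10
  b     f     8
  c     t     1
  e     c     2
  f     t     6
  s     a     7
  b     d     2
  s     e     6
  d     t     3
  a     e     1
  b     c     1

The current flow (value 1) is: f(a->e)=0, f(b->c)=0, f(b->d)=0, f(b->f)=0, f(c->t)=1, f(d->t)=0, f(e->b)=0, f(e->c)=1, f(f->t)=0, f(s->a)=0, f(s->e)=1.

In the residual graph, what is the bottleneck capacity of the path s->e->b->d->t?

Residual capacities along the path: s->e: 5, e->b: 10, b->d: 2, d->t: 3.
Minimum is 2.

2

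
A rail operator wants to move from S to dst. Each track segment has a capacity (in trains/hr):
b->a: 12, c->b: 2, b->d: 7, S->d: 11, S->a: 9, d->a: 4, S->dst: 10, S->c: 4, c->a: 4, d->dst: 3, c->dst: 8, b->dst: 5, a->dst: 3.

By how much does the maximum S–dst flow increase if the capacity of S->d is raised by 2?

0

Original max flow = 20.
Edge S->d does not cross the min cut (source side {S, a, d}), so extra capacity there cannot help.
New max flow = 20. Increase = 0.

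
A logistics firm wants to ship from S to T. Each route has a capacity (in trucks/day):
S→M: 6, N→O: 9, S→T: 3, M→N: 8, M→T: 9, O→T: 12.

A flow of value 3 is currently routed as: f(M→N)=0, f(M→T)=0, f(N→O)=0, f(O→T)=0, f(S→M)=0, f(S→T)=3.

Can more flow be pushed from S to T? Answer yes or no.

Yes

Residual path S→M→T has bottleneck 6 > 0.
Pushing 6 along it raises the flow to 9, so the given flow is not maximum.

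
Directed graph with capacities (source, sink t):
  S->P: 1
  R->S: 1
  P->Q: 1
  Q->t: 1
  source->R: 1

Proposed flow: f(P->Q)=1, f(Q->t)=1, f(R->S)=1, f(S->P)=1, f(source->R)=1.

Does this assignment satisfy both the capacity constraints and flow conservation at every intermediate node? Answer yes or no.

Yes

Every edge has 0 ≤ f(e) ≤ cap(e).
At each intermediate node, inflow equals outflow.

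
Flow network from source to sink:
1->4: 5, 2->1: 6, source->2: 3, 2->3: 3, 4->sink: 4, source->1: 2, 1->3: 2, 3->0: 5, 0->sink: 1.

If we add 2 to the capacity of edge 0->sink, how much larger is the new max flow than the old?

0

Original max flow = 5.
Edge 0->sink does not cross the min cut (source side {source}), so extra capacity there cannot help.
New max flow = 5. Increase = 0.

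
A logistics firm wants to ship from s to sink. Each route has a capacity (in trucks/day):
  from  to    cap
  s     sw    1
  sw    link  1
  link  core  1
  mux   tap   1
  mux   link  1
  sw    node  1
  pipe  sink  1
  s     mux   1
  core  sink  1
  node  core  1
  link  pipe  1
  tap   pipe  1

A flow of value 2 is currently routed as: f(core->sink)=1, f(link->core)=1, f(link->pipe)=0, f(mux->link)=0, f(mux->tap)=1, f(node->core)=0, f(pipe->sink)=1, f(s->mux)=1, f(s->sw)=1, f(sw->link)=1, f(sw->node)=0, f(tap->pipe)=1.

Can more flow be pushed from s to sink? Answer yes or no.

Residual reachable from s: {s}; sink is not reachable.
Saturated cut: s->mux, s->sw with total capacity 2 = current flow value. Flow is maximum.

No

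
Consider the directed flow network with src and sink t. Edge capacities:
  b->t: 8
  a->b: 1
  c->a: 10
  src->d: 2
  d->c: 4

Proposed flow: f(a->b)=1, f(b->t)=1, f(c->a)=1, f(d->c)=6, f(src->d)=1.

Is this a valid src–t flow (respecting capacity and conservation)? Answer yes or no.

Capacity violated on d->c: flow 6 > capacity 4.

No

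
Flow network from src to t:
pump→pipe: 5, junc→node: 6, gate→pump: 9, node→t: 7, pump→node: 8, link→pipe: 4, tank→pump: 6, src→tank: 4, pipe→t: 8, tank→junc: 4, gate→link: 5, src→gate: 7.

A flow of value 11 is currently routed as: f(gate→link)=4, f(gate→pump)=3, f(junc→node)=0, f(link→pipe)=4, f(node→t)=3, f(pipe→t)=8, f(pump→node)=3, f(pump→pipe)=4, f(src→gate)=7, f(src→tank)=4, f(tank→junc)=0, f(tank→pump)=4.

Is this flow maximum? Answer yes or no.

Yes

Residual reachable from src: {src}; t is not reachable.
Saturated cut: src→gate, src→tank with total capacity 11 = current flow value. Flow is maximum.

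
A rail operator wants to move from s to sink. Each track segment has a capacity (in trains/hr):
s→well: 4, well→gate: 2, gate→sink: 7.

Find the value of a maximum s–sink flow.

Augment s→well→gate→sink: bottleneck 2. Total 2.
No augmenting path remains in the residual graph.

2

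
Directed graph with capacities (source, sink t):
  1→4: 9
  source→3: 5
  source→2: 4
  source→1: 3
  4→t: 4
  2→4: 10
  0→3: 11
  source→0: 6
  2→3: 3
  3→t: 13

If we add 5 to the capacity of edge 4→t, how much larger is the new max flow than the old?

1

Original max flow = 17.
After raising cap(4→t), augmenting paths through that edge carry 1 more unit.
New max flow = 18. Increase = 1.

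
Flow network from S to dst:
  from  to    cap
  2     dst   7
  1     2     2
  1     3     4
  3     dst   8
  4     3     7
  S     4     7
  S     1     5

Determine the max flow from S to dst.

10

Augment S→1→2→dst: bottleneck 2. Total 2.
Augment S→1→3→dst: bottleneck 3. Total 5.
Augment S→4→3→dst: bottleneck 5. Total 10.
No augmenting path remains in the residual graph.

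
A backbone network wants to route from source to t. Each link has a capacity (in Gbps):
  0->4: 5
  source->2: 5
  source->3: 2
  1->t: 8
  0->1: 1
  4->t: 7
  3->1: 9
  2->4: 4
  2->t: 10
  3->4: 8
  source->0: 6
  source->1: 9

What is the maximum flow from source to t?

Augment source->2->t: bottleneck 5. Total 5.
Augment source->1->t: bottleneck 8. Total 13.
Augment source->0->4->t: bottleneck 5. Total 18.
Augment source->3->4->t: bottleneck 2. Total 20.
No augmenting path remains in the residual graph.

20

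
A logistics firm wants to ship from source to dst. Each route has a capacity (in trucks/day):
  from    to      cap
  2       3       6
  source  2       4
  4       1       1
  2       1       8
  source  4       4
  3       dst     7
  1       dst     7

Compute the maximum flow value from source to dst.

Augment source->2->3->dst: bottleneck 4. Total 4.
Augment source->4->1->dst: bottleneck 1. Total 5.
No augmenting path remains in the residual graph.

5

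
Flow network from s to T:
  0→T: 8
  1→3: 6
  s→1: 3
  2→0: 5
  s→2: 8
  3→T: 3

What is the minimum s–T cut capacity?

Max flow = 8 (via 2 augmenting paths).
In the residual at optimum, the set reachable from s is {2, s}.
Cut edges: s→1 (cap 3), 2→0 (cap 5). Sum = 8.

8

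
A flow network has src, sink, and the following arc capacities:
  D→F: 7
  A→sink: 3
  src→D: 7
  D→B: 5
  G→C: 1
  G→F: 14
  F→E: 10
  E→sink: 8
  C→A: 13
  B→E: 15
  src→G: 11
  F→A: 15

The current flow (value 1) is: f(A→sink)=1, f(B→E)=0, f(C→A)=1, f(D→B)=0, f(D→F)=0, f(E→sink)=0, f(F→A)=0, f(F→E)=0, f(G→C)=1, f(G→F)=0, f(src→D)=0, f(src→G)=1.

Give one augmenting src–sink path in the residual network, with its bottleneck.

Residual along src→G→F→A→sink: src→G: 10, G→F: 14, F→A: 15, A→sink: 2.
Bottleneck = min = 2.

src→G→F→A→sink, bottleneck 2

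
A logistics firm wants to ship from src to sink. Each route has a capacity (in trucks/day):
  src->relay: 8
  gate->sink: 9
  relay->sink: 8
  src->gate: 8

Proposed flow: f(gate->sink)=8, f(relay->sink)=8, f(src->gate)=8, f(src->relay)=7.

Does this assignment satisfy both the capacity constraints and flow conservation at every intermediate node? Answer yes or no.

No

Conservation fails at relay: inflow 7 ≠ outflow 8.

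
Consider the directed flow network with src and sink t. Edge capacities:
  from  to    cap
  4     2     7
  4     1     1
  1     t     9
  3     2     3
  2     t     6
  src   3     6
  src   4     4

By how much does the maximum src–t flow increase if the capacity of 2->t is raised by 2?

Original max flow = 7.
Edge 2->t does not cross the min cut (source side {3, src}), so extra capacity there cannot help.
New max flow = 7. Increase = 0.

0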